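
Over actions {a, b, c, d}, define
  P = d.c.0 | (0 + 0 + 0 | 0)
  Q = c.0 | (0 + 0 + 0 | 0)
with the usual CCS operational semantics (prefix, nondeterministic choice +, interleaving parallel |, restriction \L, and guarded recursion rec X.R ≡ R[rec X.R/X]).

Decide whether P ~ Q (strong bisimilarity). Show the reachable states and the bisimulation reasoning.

P's transition system — 3 states:
  m0 = d.c.0 | (0 + 0 + 0 | 0) has moves -d-> m1
  m1 = c.0 | (0 + 0 + 0 | 0) has moves -c-> m2
  m2 = 0 | (0 + 0 + 0 | 0) has moves stopped
Q's transition system — 2 states:
  n0 = c.0 | (0 + 0 + 0 | 0) has moves -c-> n1
  n1 = 0 | (0 + 0 + 0 | 0) has moves stopped
Bisimilarity quotient blocks:
  B0 = {m0}
  B1 = {m1, n0}
  B2 = {m2, n1}
m0 ∈ B0, n0 ∈ B1 → different blocks

NO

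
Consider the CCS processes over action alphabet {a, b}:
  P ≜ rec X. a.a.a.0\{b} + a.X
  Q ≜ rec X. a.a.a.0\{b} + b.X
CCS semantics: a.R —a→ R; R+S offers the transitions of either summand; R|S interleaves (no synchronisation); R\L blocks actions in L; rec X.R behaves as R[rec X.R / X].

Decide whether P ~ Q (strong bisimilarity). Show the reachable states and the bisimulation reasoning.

not bisimilar

P's transition system — 4 states:
  s0 = rec X. a.a.a.0\{b} + a.X | ··a··> s0, ··a··> s1
  s1 = a.a.0\{b} | ··a··> s2
  s2 = a.0\{b} | ··a··> s3
  s3 = 0\{b} | ∅
Q's transition system — 4 states:
  t0 = rec X. a.a.a.0\{b} + b.X | ··a··> t1, ··b··> t0
  t1 = a.a.0\{b} | ··a··> t2
  t2 = a.0\{b} | ··a··> t3
  t3 = 0\{b} | ∅
Coarsest stable partition (strong bisimilarity classes):
  B0 = {s0}
  B1 = {s1, t1}
  B2 = {s2, t2}
  B3 = {s3, t3}
  B4 = {t0}
s0 ∈ B0, t0 ∈ B4 → different blocks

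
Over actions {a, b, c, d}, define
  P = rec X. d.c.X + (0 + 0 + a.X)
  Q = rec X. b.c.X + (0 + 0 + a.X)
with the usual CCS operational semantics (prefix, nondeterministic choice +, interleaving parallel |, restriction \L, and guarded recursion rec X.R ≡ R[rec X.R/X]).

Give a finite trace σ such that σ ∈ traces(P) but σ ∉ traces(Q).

LTS(P): 2 reachable states
  m0 = rec X. d.c.X + (0 + 0 + a.X) ⊢ =a=> m0, =d=> m1
  m1 = c.(rec X. d.c.X + (0 + 0 + a.X)) ⊢ =c=> m0
LTS(Q): 2 reachable states
  n0 = rec X. b.c.X + (0 + 0 + a.X) ⊢ =a=> n0, =b=> n1
  n1 = c.(rec X. b.c.X + (0 + 0 + a.X)) ⊢ =c=> n0
Run σ = ⟨d⟩ on P: start {m0}
  after d @ step 1: {m1}
  — P admits the full trace.
Run σ = ⟨d⟩ on Q: start {n0}
  after d @ step 1: no successor for Q

d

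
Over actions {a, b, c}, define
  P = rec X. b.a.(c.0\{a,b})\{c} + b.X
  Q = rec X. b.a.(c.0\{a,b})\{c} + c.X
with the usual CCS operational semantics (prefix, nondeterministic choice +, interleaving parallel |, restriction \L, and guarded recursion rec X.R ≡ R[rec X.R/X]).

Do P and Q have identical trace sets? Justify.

P's transition system — 3 states:
  u0 = rec X. b.a.(c.0\{a,b})\{c} + b.X → —b→ u0, —b→ u1
  u1 = a.(c.0\{a,b})\{c} → —a→ u2
  u2 = (c.0\{a,b})\{c} → ·
Q's transition system — 3 states:
  v0 = rec X. b.a.(c.0\{a,b})\{c} + c.X → —b→ v1, —c→ v0
  v1 = a.(c.0\{a,b})\{c} → —a→ v2
  v2 = (c.0\{a,b})\{c} → ·
Executing bb from P (initial set {u0}):
  after b @ step 1: {u0, u1}
  after b @ step 2: {u0, u1}
  — P admits the full trace.
Executing bb from Q (initial set {v0}):
  after b @ step 1: {v1}
  after b @ step 2: ∅ (Q stuck)

NO — witness ⟨bb⟩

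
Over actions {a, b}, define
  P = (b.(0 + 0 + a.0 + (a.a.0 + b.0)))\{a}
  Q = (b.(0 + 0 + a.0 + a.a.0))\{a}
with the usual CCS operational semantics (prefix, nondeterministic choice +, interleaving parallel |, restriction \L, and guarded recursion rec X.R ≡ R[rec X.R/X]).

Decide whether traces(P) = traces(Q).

traces(P) ≠ traces(Q) — witness ⟨bb⟩

Reachable graph of P (3 states):
  p0 = (b.(0 + 0 + a.0 + (a.a.0 + b.0)))\{a} has moves ··b··> p1
  p1 = (0 + 0 + a.0 + (a.a.0 + b.0))\{a} has moves ··b··> p2
  p2 = 0\{a} has moves ·
Reachable graph of Q (2 states):
  q0 = (b.(0 + 0 + a.0 + a.a.0))\{a} has moves ··b··> q1
  q1 = (0 + 0 + a.0 + a.a.0)\{a} has moves ·
Trace ⟨bb⟩ through P, begin at {p0}:
  [1] b ⇒ {p1}
  [2] b ⇒ {p2}
  P completes σ.
Trace ⟨bb⟩ through Q, begin at {q0}:
  [1] b ⇒ {q1}
  [2] b ⇒ no successor for Q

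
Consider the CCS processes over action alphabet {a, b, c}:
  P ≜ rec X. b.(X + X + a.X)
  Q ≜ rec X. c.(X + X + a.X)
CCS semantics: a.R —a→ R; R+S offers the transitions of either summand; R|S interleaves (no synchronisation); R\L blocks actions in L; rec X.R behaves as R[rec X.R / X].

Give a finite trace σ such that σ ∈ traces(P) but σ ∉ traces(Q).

Reachable graph of P (2 states):
  p0 = rec X. b.(X + X + a.X) | --b--▸ p1
  p1 = (rec X. b.(X + X + a.X)) + (rec X. b.(X + X + a.X)) + a.(rec X. b.(X + X + a.X)) | --a--▸ p0, --b--▸ p1
Reachable graph of Q (2 states):
  q0 = rec X. c.(X + X + a.X) | --c--▸ q1
  q1 = (rec X. c.(X + X + a.X)) + (rec X. c.(X + X + a.X)) + a.(rec X. c.(X + X + a.X)) | --a--▸ q0, --c--▸ q1
Trace ⟨b⟩ through P, begin at {p0}:
  step 1 (b): {p1}
  ✓ P
Trace ⟨b⟩ through Q, begin at {q0}:
  step 1 (b): ∅ (Q stuck)

b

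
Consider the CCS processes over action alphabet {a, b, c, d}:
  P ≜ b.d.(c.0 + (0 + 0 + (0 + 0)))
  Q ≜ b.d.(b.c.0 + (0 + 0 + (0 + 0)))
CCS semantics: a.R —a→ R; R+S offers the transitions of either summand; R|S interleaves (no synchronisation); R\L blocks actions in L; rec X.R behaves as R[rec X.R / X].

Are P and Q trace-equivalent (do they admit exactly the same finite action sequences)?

NO — witness ⟨bdc⟩

LTS(P): 4 reachable states
  s0 = b.d.(c.0 + (0 + 0 + (0 + 0))) → ··b··> s1
  s1 = d.(c.0 + (0 + 0 + (0 + 0))) → ··d··> s2
  s2 = c.0 + (0 + 0 + (0 + 0)) → ··c··> s3
  s3 = 0 → deadlocked
LTS(Q): 5 reachable states
  t0 = b.d.(b.c.0 + (0 + 0 + (0 + 0))) → ··b··> t1
  t1 = d.(b.c.0 + (0 + 0 + (0 + 0))) → ··d··> t2
  t2 = b.c.0 + (0 + 0 + (0 + 0)) → ··b··> t3
  t3 = c.0 → ··c··> t4
  t4 = 0 → deadlocked
Executing bdc from P (initial set {s0}):
  after b @ step 1: {s1}
  after d @ step 2: {s2}
  after c @ step 3: {s3}
  P completes σ.
Executing bdc from Q (initial set {t0}):
  after b @ step 1: {t1}
  after d @ step 2: {t2}
  after c @ step 3: no successor for Q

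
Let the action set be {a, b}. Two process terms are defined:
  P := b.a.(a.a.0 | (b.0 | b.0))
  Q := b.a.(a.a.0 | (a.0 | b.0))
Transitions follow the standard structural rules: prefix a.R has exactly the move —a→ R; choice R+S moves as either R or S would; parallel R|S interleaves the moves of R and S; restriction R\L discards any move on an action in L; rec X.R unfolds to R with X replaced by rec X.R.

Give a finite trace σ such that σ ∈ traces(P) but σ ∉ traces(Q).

babb

LTS(P): 14 reachable states
  p0 = b.a.(a.a.0 | (b.0 | b.0)) | =b=> p1
  p1 = a.(a.a.0 | (b.0 | b.0)) | =a=> p2
  p2 = a.a.0 | (b.0 | b.0) | =a=> p3, =b=> p4, =b=> p5
  p3 = a.0 | (b.0 | b.0) | =a=> p6, =b=> p7, =b=> p8
  p4 = a.a.0 | (0 | b.0) | =a=> p7, =b=> p9
  p5 = a.a.0 | (b.0 | 0) | =a=> p8, =b=> p9
  p6 = 0 | (b.0 | b.0) | =b=> p10, =b=> p11
  p7 = a.0 | (0 | b.0) | =a=> p10, =b=> p12
  p8 = a.0 | (b.0 | 0) | =a=> p11, =b=> p12
  p9 = a.a.0 | (0 | 0) | =a=> p12
  p10 = 0 | (0 | b.0) | =b=> p13
  p11 = 0 | (b.0 | 0) | =b=> p13
  p12 = a.0 | (0 | 0) | =a=> p13
  p13 = 0 | (0 | 0) | ·
LTS(Q): 14 reachable states
  q0 = b.a.(a.a.0 | (a.0 | b.0)) | =b=> q1
  q1 = a.(a.a.0 | (a.0 | b.0)) | =a=> q2
  q2 = a.a.0 | (a.0 | b.0) | =a=> q3, =a=> q4, =b=> q5
  q3 = a.0 | (a.0 | b.0) | =a=> q6, =a=> q7, =b=> q8
  q4 = a.a.0 | (0 | b.0) | =a=> q7, =b=> q9
  q5 = a.a.0 | (a.0 | 0) | =a=> q8, =a=> q9
  q6 = 0 | (a.0 | b.0) | =a=> q10, =b=> q11
  q7 = a.0 | (0 | b.0) | =a=> q10, =b=> q12
  q8 = a.0 | (a.0 | 0) | =a=> q11, =a=> q12
  q9 = a.a.0 | (0 | 0) | =a=> q12
  q10 = 0 | (0 | b.0) | =b=> q13
  q11 = 0 | (a.0 | 0) | =a=> q13
  q12 = a.0 | (0 | 0) | =a=> q13
  q13 = 0 | (0 | 0) | ·
Trace ⟨babb⟩ through P, begin at {p0}:
  [1] b ⇒ {p1}
  [2] a ⇒ {p2}
  [3] b ⇒ {p4, p5}
  [4] b ⇒ {p9}
  — P admits the full trace.
Trace ⟨babb⟩ through Q, begin at {q0}:
  [1] b ⇒ {q1}
  [2] a ⇒ {q2}
  [3] b ⇒ {q5}
  [4] b ⇒ ∅ (Q stuck)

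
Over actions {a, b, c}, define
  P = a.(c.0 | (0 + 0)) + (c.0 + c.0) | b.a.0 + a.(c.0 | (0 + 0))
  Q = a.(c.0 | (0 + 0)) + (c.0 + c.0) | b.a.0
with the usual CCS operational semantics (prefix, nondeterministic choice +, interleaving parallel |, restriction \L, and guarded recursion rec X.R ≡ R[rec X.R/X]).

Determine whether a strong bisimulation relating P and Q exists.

Reachable graph of P (8 states):
  m0 = a.(c.0 | (0 + 0)) + (c.0 + c.0) | b.a.0 + a.(c.0 | (0 + 0)) | ··a··> m1, ··b··> m2, ··c··> m3
  m1 = c.0 | (0 + 0) | ··c··> m4
  m2 = (c.0 + c.0) | a.0 | ··a··> m5, ··c··> m6
  m3 = 0 | b.a.0 | ··b··> m6
  m4 = 0 | (0 + 0) | ·
  m5 = (c.0 + c.0) | 0 | ··c··> m7
  m6 = 0 | a.0 | ··a··> m7
  m7 = 0 | 0 | ·
Reachable graph of Q (8 states):
  n0 = a.(c.0 | (0 + 0)) + (c.0 + c.0) | b.a.0 | ··a··> n1, ··b··> n2, ··c··> n3
  n1 = c.0 | (0 + 0) | ··c··> n4
  n2 = (c.0 + c.0) | a.0 | ··a··> n5, ··c··> n6
  n3 = 0 | b.a.0 | ··b··> n6
  n4 = 0 | (0 + 0) | ·
  n5 = (c.0 + c.0) | 0 | ··c··> n7
  n6 = 0 | a.0 | ··a··> n7
  n7 = 0 | 0 | ·
Coarsest stable partition (strong bisimilarity classes):
  B0 = {m0, n0}
  B1 = {m1, m5, n1, n5}
  B2 = {m4, m7, n4, n7}
  B3 = {m3, n3}
  B4 = {m6, n6}
  B5 = {m2, n2}
m0 ∈ B0, n0 ∈ B0 → same block

bisimilar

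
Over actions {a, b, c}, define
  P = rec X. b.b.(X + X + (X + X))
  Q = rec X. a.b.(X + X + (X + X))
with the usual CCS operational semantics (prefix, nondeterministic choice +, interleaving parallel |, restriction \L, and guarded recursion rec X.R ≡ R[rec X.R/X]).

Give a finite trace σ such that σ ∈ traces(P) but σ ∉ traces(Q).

Reachable graph of P (3 states):
  p0 = rec X. b.b.(X + X + (X + X)) → ··b··> p1
  p1 = b.((rec X. b.b.(X + X + (X + X))) + (rec X. b.b.(X + X + (X + X))) + ((rec X. b.b.(X + X + (X + X))) + (rec X. b.b.(X + X + (X + X))))) → ··b··> p2
  p2 = (rec X. b.b.(X + X + (X + X))) + (rec X. b.b.(X + X + (X + X))) + ((rec X. b.b.(X + X + (X + X))) + (rec X. b.b.(X + X + (X + X)))) → ··b··> p1
Reachable graph of Q (3 states):
  q0 = rec X. a.b.(X + X + (X + X)) → ··a··> q1
  q1 = b.((rec X. a.b.(X + X + (X + X))) + (rec X. a.b.(X + X + (X + X))) + ((rec X. a.b.(X + X + (X + X))) + (rec X. a.b.(X + X + (X + X))))) → ··b··> q2
  q2 = (rec X. a.b.(X + X + (X + X))) + (rec X. a.b.(X + X + (X + X))) + ((rec X. a.b.(X + X + (X + X))) + (rec X. a.b.(X + X + (X + X)))) → ··a··> q1
Trace ⟨b⟩ through P, begin at {p0}:
  after b @ step 1: {p1}
  P completes σ.
Trace ⟨b⟩ through Q, begin at {q0}:
  after b @ step 1: no successor for Q

b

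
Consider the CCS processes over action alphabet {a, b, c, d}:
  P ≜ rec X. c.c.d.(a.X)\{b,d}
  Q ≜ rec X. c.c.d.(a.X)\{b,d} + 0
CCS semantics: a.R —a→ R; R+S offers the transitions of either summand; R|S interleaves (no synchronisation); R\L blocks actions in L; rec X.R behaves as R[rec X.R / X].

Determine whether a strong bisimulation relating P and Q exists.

Reachable graph of P (7 states):
  s0 = rec X. c.c.d.(a.X)\{b,d} ⊢ ··c··> s1
  s1 = c.d.(a.(rec X. c.c.d.(a.X)\{b,d}))\{b,d} ⊢ ··c··> s2
  s2 = d.(a.(rec X. c.c.d.(a.X)\{b,d}))\{b,d} ⊢ ··d··> s3
  s3 = (a.(rec X. c.c.d.(a.X)\{b,d}))\{b,d} ⊢ ··a··> s4
  s4 = (rec X. c.c.d.(a.X)\{b,d})\{b,d} ⊢ ··c··> s5
  s5 = (c.d.(a.(rec X. c.c.d.(a.X)\{b,d}))\{b,d})\{b,d} ⊢ ··c··> s6
  s6 = (d.(a.(rec X. c.c.d.(a.X)\{b,d}))\{b,d})\{b,d} ⊢ (no moves)
Reachable graph of Q (7 states):
  t0 = rec X. c.c.d.(a.X)\{b,d} + 0 ⊢ ··c··> t1
  t1 = c.d.(a.(rec X. c.c.d.(a.X)\{b,d} + 0))\{b,d} ⊢ ··c··> t2
  t2 = d.(a.(rec X. c.c.d.(a.X)\{b,d} + 0))\{b,d} ⊢ ··d··> t3
  t3 = (a.(rec X. c.c.d.(a.X)\{b,d} + 0))\{b,d} ⊢ ··a··> t4
  t4 = (rec X. c.c.d.(a.X)\{b,d} + 0)\{b,d} ⊢ ··c··> t5
  t5 = (c.d.(a.(rec X. c.c.d.(a.X)\{b,d} + 0))\{b,d})\{b,d} ⊢ ··c··> t6
  t6 = (d.(a.(rec X. c.c.d.(a.X)\{b,d} + 0))\{b,d})\{b,d} ⊢ (no moves)
Bisimilarity quotient blocks:
  B0 = {s0, t0}
  B1 = {s1, t1}
  B2 = {s2, t2}
  B3 = {s3, t3}
  B4 = {s4, t4}
  B5 = {s5, t5}
  B6 = {s6, t6}
s0 ∈ B0, t0 ∈ B0 → same block

YES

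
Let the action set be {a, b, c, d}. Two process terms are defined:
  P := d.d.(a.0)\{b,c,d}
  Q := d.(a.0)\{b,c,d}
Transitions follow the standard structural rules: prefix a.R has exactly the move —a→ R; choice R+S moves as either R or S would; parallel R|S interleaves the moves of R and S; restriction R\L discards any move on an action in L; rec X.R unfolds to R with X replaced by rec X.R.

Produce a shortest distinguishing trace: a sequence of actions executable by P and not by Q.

Reachable graph of P (4 states):
  p0 = d.d.(a.0)\{b,c,d} ⊢ =d=> p1
  p1 = d.(a.0)\{b,c,d} ⊢ =d=> p2
  p2 = (a.0)\{b,c,d} ⊢ =a=> p3
  p3 = 0\{b,c,d} ⊢ (no moves)
Reachable graph of Q (3 states):
  q0 = d.(a.0)\{b,c,d} ⊢ =d=> q1
  q1 = (a.0)\{b,c,d} ⊢ =a=> q2
  q2 = 0\{b,c,d} ⊢ (no moves)
Executing dd from P (initial set {p0}):
  after d @ step 1: {p1}
  after d @ step 2: {p2}
  P completes σ.
Executing dd from Q (initial set {q0}):
  after d @ step 1: {q1}
  after d @ step 2: ∅ (Q stuck)

dd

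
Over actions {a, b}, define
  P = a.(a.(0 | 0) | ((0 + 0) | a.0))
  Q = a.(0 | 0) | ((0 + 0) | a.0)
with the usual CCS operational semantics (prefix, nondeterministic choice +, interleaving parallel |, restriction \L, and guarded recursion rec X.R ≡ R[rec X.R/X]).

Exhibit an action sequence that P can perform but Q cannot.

aaa

LTS(P): 5 reachable states
  p0 = a.(a.(0 | 0) | ((0 + 0) | a.0)) :: --a--▸ p1
  p1 = a.(0 | 0) | ((0 + 0) | a.0) :: --a--▸ p2, --a--▸ p3
  p2 = 0 | 0 | ((0 + 0) | a.0) :: --a--▸ p4
  p3 = a.(0 | 0) | ((0 + 0) | 0) :: --a--▸ p4
  p4 = 0 | 0 | ((0 + 0) | 0) :: deadlocked
LTS(Q): 4 reachable states
  q0 = a.(0 | 0) | ((0 + 0) | a.0) :: --a--▸ q1, --a--▸ q2
  q1 = 0 | 0 | ((0 + 0) | a.0) :: --a--▸ q3
  q2 = a.(0 | 0) | ((0 + 0) | 0) :: --a--▸ q3
  q3 = 0 | 0 | ((0 + 0) | 0) :: deadlocked
Executing aaa from P (initial set {p0}):
  step 1 (a): {p1}
  step 2 (a): {p2, p3}
  step 3 (a): {p4}
  ✓ P
Executing aaa from Q (initial set {q0}):
  step 1 (a): {q1, q2}
  step 2 (a): {q3}
  step 3 (a): ∅ (Q stuck)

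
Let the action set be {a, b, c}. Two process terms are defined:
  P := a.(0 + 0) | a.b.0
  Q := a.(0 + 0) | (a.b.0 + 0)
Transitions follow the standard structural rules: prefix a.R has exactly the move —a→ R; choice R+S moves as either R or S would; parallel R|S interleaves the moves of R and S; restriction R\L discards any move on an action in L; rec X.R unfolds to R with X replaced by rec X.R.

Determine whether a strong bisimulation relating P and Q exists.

YES

P's transition system — 6 states:
  s0 = a.(0 + 0) | a.b.0 ⊢ ··a··> s1, ··a··> s2
  s1 = (0 + 0) | a.b.0 ⊢ ··a··> s3
  s2 = a.(0 + 0) | b.0 ⊢ ··a··> s3, ··b··> s4
  s3 = (0 + 0) | b.0 ⊢ ··b··> s5
  s4 = a.(0 + 0) | 0 ⊢ ··a··> s5
  s5 = (0 + 0) | 0 ⊢ deadlocked
Q's transition system — 6 states:
  t0 = a.(0 + 0) | (a.b.0 + 0) ⊢ ··a··> t1, ··a··> t2
  t1 = (0 + 0) | (a.b.0 + 0) ⊢ ··a··> t3
  t2 = a.(0 + 0) | b.0 ⊢ ··a··> t3, ··b··> t4
  t3 = (0 + 0) | b.0 ⊢ ··b··> t5
  t4 = a.(0 + 0) | 0 ⊢ ··a··> t5
  t5 = (0 + 0) | 0 ⊢ deadlocked
Bisimilarity quotient blocks:
  B0 = {s0, t0}
  B1 = {s2, t2}
  B2 = {s3, t3}
  B3 = {s5, t5}
  B4 = {s4, t4}
  B5 = {s1, t1}
s0 ∈ B0, t0 ∈ B0 → same block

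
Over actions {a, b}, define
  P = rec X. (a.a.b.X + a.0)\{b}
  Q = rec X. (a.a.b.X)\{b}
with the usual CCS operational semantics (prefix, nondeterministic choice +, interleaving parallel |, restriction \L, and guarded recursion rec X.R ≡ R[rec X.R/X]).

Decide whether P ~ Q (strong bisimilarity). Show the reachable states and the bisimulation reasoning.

P's transition system — 4 states:
  s0 = rec X. (a.a.b.X + a.0)\{b} → ··a··> s1, ··a··> s2
  s1 = (a.b.(rec X. (a.a.b.X + a.0)\{b}))\{b} → ··a··> s3
  s2 = 0\{b} → ∅
  s3 = (b.(rec X. (a.a.b.X + a.0)\{b}))\{b} → ∅
Q's transition system — 3 states:
  t0 = rec X. (a.a.b.X)\{b} → ··a··> t1
  t1 = (a.b.(rec X. (a.a.b.X)\{b}))\{b} → ··a··> t2
  t2 = (b.(rec X. (a.a.b.X)\{b}))\{b} → ∅
Bisimilarity quotient blocks:
  B0 = {s0}
  B1 = {s1, t1}
  B2 = {s2, s3, t2}
  B3 = {t0}
s0 ∈ B0, t0 ∈ B3 → different blocks

P ≁ Q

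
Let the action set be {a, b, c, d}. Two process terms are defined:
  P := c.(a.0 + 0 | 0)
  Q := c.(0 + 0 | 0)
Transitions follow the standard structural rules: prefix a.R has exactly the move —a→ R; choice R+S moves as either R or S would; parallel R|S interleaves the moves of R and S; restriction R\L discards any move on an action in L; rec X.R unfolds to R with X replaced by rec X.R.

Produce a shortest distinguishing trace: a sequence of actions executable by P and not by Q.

ca

LTS(P): 3 reachable states
  s0 = c.(a.0 + 0 | 0) :: -c-> s1
  s1 = a.0 + 0 | 0 :: -a-> s2
  s2 = 0 :: ·
LTS(Q): 2 reachable states
  t0 = c.(0 + 0 | 0) :: -c-> t1
  t1 = 0 + 0 | 0 :: ·
Executing ca from P (initial set {s0}):
  step 1 (c): {s1}
  step 2 (a): {s2}
  P completes σ.
Executing ca from Q (initial set {t0}):
  step 1 (c): {t1}
  step 2 (a): no successor for Q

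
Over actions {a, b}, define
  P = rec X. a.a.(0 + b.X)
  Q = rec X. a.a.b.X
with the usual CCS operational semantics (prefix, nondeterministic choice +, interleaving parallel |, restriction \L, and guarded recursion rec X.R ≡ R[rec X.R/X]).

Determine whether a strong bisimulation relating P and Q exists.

P's transition system — 3 states:
  s0 = rec X. a.a.(0 + b.X) :: =a=> s1
  s1 = a.(0 + b.(rec X. a.a.(0 + b.X))) :: =a=> s2
  s2 = 0 + b.(rec X. a.a.(0 + b.X)) :: =b=> s0
Q's transition system — 3 states:
  t0 = rec X. a.a.b.X :: =a=> t1
  t1 = a.b.(rec X. a.a.b.X) :: =a=> t2
  t2 = b.(rec X. a.a.b.X) :: =b=> t0
Bisimilarity quotient blocks:
  B0 = {s0, t0}
  B1 = {s1, t1}
  B2 = {s2, t2}
s0 ∈ B0, t0 ∈ B0 → same block

YES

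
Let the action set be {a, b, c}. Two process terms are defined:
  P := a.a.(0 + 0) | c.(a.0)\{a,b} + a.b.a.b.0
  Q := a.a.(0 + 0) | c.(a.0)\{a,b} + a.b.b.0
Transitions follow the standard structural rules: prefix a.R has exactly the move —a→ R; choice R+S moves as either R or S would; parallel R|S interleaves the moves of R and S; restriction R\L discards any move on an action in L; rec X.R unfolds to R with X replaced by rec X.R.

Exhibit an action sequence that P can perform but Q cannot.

aba

P's transition system — 10 states:
  p0 = a.a.(0 + 0) | c.(a.0)\{a,b} + a.b.a.b.0 :: —a→ p1, —a→ p2, —c→ p3
  p1 = a.(0 + 0) | c.(a.0)\{a,b} :: —a→ p4, —c→ p5
  p2 = b.a.b.0 :: —b→ p6
  p3 = a.a.(0 + 0) | (a.0)\{a,b} :: —a→ p5
  p4 = (0 + 0) | c.(a.0)\{a,b} :: —c→ p7
  p5 = a.(0 + 0) | (a.0)\{a,b} :: —a→ p7
  p6 = a.b.0 :: —a→ p8
  p7 = (0 + 0) | (a.0)\{a,b} :: ·
  p8 = b.0 :: —b→ p9
  p9 = 0 :: ·
Q's transition system — 9 states:
  q0 = a.a.(0 + 0) | c.(a.0)\{a,b} + a.b.b.0 :: —a→ q1, —a→ q2, —c→ q3
  q1 = a.(0 + 0) | c.(a.0)\{a,b} :: —a→ q4, —c→ q5
  q2 = b.b.0 :: —b→ q6
  q3 = a.a.(0 + 0) | (a.0)\{a,b} :: —a→ q5
  q4 = (0 + 0) | c.(a.0)\{a,b} :: —c→ q7
  q5 = a.(0 + 0) | (a.0)\{a,b} :: —a→ q7
  q6 = b.0 :: —b→ q8
  q7 = (0 + 0) | (a.0)\{a,b} :: ·
  q8 = 0 :: ·
Trace ⟨aba⟩ through P, begin at {p0}:
  after a @ step 1: {p1, p2}
  after b @ step 2: {p6}
  after a @ step 3: {p8}
  ✓ P
Trace ⟨aba⟩ through Q, begin at {q0}:
  after a @ step 1: {q1, q2}
  after b @ step 2: {q6}
  after a @ step 3: ∅ (Q stuck)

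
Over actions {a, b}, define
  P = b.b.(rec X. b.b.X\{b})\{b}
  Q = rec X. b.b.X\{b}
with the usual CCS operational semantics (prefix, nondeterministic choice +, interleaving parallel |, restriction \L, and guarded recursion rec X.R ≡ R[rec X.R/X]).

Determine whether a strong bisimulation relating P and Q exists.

YES

P's transition system — 3 states:
  p0 = b.b.(rec X. b.b.X\{b})\{b} ⊢ =b=> p1
  p1 = b.(rec X. b.b.X\{b})\{b} ⊢ =b=> p2
  p2 = (rec X. b.b.X\{b})\{b} ⊢ (no moves)
Q's transition system — 3 states:
  q0 = rec X. b.b.X\{b} ⊢ =b=> q1
  q1 = b.(rec X. b.b.X\{b})\{b} ⊢ =b=> q2
  q2 = (rec X. b.b.X\{b})\{b} ⊢ (no moves)
Coarsest stable partition (strong bisimilarity classes):
  B0 = {p0, q0}
  B1 = {p1, q1}
  B2 = {p2, q2}
p0 ∈ B0, q0 ∈ B0 → same block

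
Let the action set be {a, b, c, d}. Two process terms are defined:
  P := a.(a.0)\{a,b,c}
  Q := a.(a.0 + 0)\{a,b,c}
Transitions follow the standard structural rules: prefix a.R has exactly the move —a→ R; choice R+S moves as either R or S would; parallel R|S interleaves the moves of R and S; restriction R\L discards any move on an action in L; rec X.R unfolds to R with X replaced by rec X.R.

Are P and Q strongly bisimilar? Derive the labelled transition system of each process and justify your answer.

P's transition system — 2 states:
  u0 = a.(a.0)\{a,b,c} :: --a--▸ u1
  u1 = (a.0)\{a,b,c} :: ∅
Q's transition system — 2 states:
  v0 = a.(a.0 + 0)\{a,b,c} :: --a--▸ v1
  v1 = (a.0 + 0)\{a,b,c} :: ∅
Coarsest stable partition (strong bisimilarity classes):
  B0 = {u0, v0}
  B1 = {u1, v1}
u0 ∈ B0, v0 ∈ B0 → same block

bisimilar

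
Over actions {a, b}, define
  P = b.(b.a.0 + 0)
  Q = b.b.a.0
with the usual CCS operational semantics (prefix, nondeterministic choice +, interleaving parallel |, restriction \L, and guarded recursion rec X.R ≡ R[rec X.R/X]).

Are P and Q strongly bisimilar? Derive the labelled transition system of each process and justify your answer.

P ~ Q

P's transition system — 4 states:
  s0 = b.(b.a.0 + 0) ⊢ ··b··> s1
  s1 = b.a.0 + 0 ⊢ ··b··> s2
  s2 = a.0 ⊢ ··a··> s3
  s3 = 0 ⊢ ·
Q's transition system — 4 states:
  t0 = b.b.a.0 ⊢ ··b··> t1
  t1 = b.a.0 ⊢ ··b··> t2
  t2 = a.0 ⊢ ··a··> t3
  t3 = 0 ⊢ ·
Coarsest stable partition (strong bisimilarity classes):
  B0 = {s0, t0}
  B1 = {s1, t1}
  B2 = {s2, t2}
  B3 = {s3, t3}
s0 ∈ B0, t0 ∈ B0 → same block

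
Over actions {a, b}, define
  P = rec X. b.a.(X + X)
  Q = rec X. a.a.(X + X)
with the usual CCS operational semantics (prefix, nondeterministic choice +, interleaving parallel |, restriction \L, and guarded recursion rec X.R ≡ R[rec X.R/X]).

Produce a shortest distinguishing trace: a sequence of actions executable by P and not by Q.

b

P's transition system — 3 states:
  u0 = rec X. b.a.(X + X) has moves =b=> u1
  u1 = a.((rec X. b.a.(X + X)) + (rec X. b.a.(X + X))) has moves =a=> u2
  u2 = (rec X. b.a.(X + X)) + (rec X. b.a.(X + X)) has moves =b=> u1
Q's transition system — 3 states:
  v0 = rec X. a.a.(X + X) has moves =a=> v1
  v1 = a.((rec X. a.a.(X + X)) + (rec X. a.a.(X + X))) has moves =a=> v2
  v2 = (rec X. a.a.(X + X)) + (rec X. a.a.(X + X)) has moves =a=> v1
Run σ = ⟨b⟩ on P: start {u0}
  after b @ step 1: {u1}
  ✓ P
Run σ = ⟨b⟩ on Q: start {v0}
  after b @ step 1: ∅  — Q cannot continue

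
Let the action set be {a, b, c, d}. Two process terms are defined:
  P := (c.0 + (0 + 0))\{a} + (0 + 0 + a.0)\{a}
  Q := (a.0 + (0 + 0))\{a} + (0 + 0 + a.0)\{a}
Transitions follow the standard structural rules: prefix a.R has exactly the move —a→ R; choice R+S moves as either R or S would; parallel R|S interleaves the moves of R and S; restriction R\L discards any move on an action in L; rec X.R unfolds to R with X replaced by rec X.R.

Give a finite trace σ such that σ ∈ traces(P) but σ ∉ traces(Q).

P's transition system — 2 states:
  s0 = (c.0 + (0 + 0))\{a} + (0 + 0 + a.0)\{a} has moves -c-> s1
  s1 = 0\{a} has moves ·
Q's transition system — 1 states:
  t0 = (a.0 + (0 + 0))\{a} + (0 + 0 + a.0)\{a} has moves ·
Run σ = ⟨c⟩ on P: start {s0}
  after c @ step 1: {s1}
  — P admits the full trace.
Run σ = ⟨c⟩ on Q: start {t0}
  after c @ step 1: ∅ (Q stuck)

c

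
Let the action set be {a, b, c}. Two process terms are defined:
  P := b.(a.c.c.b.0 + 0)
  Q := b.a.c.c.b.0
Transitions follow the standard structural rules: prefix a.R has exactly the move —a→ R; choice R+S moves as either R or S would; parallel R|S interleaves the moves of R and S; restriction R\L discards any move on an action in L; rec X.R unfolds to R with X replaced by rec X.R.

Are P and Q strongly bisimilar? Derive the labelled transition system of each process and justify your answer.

LTS(P): 6 reachable states
  p0 = b.(a.c.c.b.0 + 0) :: -b-> p1
  p1 = a.c.c.b.0 + 0 :: -a-> p2
  p2 = c.c.b.0 :: -c-> p3
  p3 = c.b.0 :: -c-> p4
  p4 = b.0 :: -b-> p5
  p5 = 0 :: deadlocked
LTS(Q): 6 reachable states
  q0 = b.a.c.c.b.0 :: -b-> q1
  q1 = a.c.c.b.0 :: -a-> q2
  q2 = c.c.b.0 :: -c-> q3
  q3 = c.b.0 :: -c-> q4
  q4 = b.0 :: -b-> q5
  q5 = 0 :: deadlocked
Coarsest stable partition (strong bisimilarity classes):
  B0 = {p0, q0}
  B1 = {p1, q1}
  B2 = {p2, q2}
  B3 = {p3, q3}
  B4 = {p4, q4}
  B5 = {p5, q5}
p0 ∈ B0, q0 ∈ B0 → same block

bisimilar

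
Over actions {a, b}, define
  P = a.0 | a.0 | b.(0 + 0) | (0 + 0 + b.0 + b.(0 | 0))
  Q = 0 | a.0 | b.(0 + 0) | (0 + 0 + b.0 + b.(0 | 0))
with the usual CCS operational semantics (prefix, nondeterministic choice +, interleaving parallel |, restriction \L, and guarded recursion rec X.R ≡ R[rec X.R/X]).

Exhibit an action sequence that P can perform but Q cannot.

LTS(P): 24 reachable states
  m0 = a.0 | a.0 | b.(0 + 0) | (0 + 0 + b.0 + b.(0 | 0)) has moves —a→ m1, —a→ m2, —b→ m3, —b→ m4, —b→ m5
  m1 = 0 | a.0 | b.(0 + 0) | (0 + 0 + b.0 + b.(0 | 0)) has moves —a→ m6, —b→ m7, —b→ m8, —b→ m9
  m2 = a.0 | 0 | b.(0 + 0) | (0 + 0 + b.0 + b.(0 | 0)) has moves —a→ m6, —b→ m10, —b→ m11, —b→ m12
  m3 = a.0 | a.0 | (0 + 0) | (0 + 0 + b.0 + b.(0 | 0)) has moves —a→ m10, —a→ m7, —b→ m13, —b→ m14
  m4 = a.0 | a.0 | b.(0 + 0) | (0 | 0) has moves —a→ m11, —a→ m8, —b→ m13
  m5 = a.0 | a.0 | b.(0 + 0) | 0 has moves —a→ m12, —a→ m9, —b→ m14
  m6 = 0 | 0 | b.(0 + 0) | (0 + 0 + b.0 + b.(0 | 0)) has moves —b→ m15, —b→ m16, —b→ m17
  m7 = 0 | a.0 | (0 + 0) | (0 + 0 + b.0 + b.(0 | 0)) has moves —a→ m15, —b→ m18, —b→ m19
  m8 = 0 | a.0 | b.(0 + 0) | (0 | 0) has moves —a→ m16, —b→ m18
  m9 = 0 | a.0 | b.(0 + 0) | 0 has moves —a→ m17, —b→ m19
  m10 = a.0 | 0 | (0 + 0) | (0 + 0 + b.0 + b.(0 | 0)) has moves —a→ m15, —b→ m20, —b→ m21
  m11 = a.0 | 0 | b.(0 + 0) | (0 | 0) has moves —a→ m16, —b→ m20
  m12 = a.0 | 0 | b.(0 + 0) | 0 has moves —a→ m17, —b→ m21
  m13 = a.0 | a.0 | (0 + 0) | (0 | 0) has moves —a→ m18, —a→ m20
  m14 = a.0 | a.0 | (0 + 0) | 0 has moves —a→ m19, —a→ m21
  m15 = 0 | 0 | (0 + 0) | (0 + 0 + b.0 + b.(0 | 0)) has moves —b→ m22, —b→ m23
  m16 = 0 | 0 | b.(0 + 0) | (0 | 0) has moves —b→ m22
  m17 = 0 | 0 | b.(0 + 0) | 0 has moves —b→ m23
  m18 = 0 | a.0 | (0 + 0) | (0 | 0) has moves —a→ m22
  m19 = 0 | a.0 | (0 + 0) | 0 has moves —a→ m23
  m20 = a.0 | 0 | (0 + 0) | (0 | 0) has moves —a→ m22
  m21 = a.0 | 0 | (0 + 0) | 0 has moves —a→ m23
  m22 = 0 | 0 | (0 + 0) | (0 | 0) has moves deadlocked
  m23 = 0 | 0 | (0 + 0) | 0 has moves deadlocked
LTS(Q): 12 reachable states
  n0 = 0 | a.0 | b.(0 + 0) | (0 + 0 + b.0 + b.(0 | 0)) has moves —a→ n1, —b→ n2, —b→ n3, —b→ n4
  n1 = 0 | 0 | b.(0 + 0) | (0 + 0 + b.0 + b.(0 | 0)) has moves —b→ n5, —b→ n6, —b→ n7
  n2 = 0 | a.0 | (0 + 0) | (0 + 0 + b.0 + b.(0 | 0)) has moves —a→ n5, —b→ n8, —b→ n9
  n3 = 0 | a.0 | b.(0 + 0) | (0 | 0) has moves —a→ n6, —b→ n8
  n4 = 0 | a.0 | b.(0 + 0) | 0 has moves —a→ n7, —b→ n9
  n5 = 0 | 0 | (0 + 0) | (0 + 0 + b.0 + b.(0 | 0)) has moves —b→ n10, —b→ n11
  n6 = 0 | 0 | b.(0 + 0) | (0 | 0) has moves —b→ n10
  n7 = 0 | 0 | b.(0 + 0) | 0 has moves —b→ n11
  n8 = 0 | a.0 | (0 + 0) | (0 | 0) has moves —a→ n10
  n9 = 0 | a.0 | (0 + 0) | 0 has moves —a→ n11
  n10 = 0 | 0 | (0 + 0) | (0 | 0) has moves deadlocked
  n11 = 0 | 0 | (0 + 0) | 0 has moves deadlocked
Run σ = ⟨aa⟩ on P: start {m0}
  after a @ step 1: {m1, m2}
  after a @ step 2: {m6}
  ✓ P
Run σ = ⟨aa⟩ on Q: start {n0}
  after a @ step 1: {n1}
  after a @ step 2: no successor for Q

aa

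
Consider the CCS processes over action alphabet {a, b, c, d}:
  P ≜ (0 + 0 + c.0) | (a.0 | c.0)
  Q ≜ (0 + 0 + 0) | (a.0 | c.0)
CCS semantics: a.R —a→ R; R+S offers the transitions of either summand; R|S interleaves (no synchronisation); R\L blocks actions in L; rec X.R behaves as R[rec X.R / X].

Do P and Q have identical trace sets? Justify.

NO — witness ⟨cc⟩

LTS(P): 8 reachable states
  u0 = (0 + 0 + c.0) | (a.0 | c.0) has moves ··a··> u1, ··c··> u2, ··c··> u3
  u1 = (0 + 0 + c.0) | (0 | c.0) has moves ··c··> u4, ··c··> u5
  u2 = (0 + 0 + c.0) | (a.0 | 0) has moves ··a··> u4, ··c··> u6
  u3 = 0 | (a.0 | c.0) has moves ··a··> u5, ··c··> u6
  u4 = (0 + 0 + c.0) | (0 | 0) has moves ··c··> u7
  u5 = 0 | (0 | c.0) has moves ··c··> u7
  u6 = 0 | (a.0 | 0) has moves ··a··> u7
  u7 = 0 | (0 | 0) has moves (no moves)
LTS(Q): 4 reachable states
  v0 = (0 + 0 + 0) | (a.0 | c.0) has moves ··a··> v1, ··c··> v2
  v1 = (0 + 0 + 0) | (0 | c.0) has moves ··c··> v3
  v2 = (0 + 0 + 0) | (a.0 | 0) has moves ··a··> v3
  v3 = (0 + 0 + 0) | (0 | 0) has moves (no moves)
Run σ = ⟨cc⟩ on P: start {u0}
  [1] c ⇒ {u2, u3}
  [2] c ⇒ {u6}
  ✓ P
Run σ = ⟨cc⟩ on Q: start {v0}
  [1] c ⇒ {v2}
  [2] c ⇒ ∅  — Q cannot continue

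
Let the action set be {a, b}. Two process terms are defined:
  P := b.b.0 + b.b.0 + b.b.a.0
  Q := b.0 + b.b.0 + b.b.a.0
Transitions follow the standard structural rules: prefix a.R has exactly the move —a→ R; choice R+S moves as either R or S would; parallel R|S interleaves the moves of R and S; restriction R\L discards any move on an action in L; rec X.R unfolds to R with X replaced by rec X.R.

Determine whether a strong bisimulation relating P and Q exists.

LTS(P): 5 reachable states
  u0 = b.b.0 + b.b.0 + b.b.a.0 → ··b··> u1, ··b··> u2
  u1 = b.0 → ··b··> u3
  u2 = b.a.0 → ··b··> u4
  u3 = 0 → ·
  u4 = a.0 → ··a··> u3
LTS(Q): 5 reachable states
  v0 = b.0 + b.b.0 + b.b.a.0 → ··b··> v1, ··b··> v2, ··b··> v3
  v1 = 0 → ·
  v2 = b.0 → ··b··> v1
  v3 = b.a.0 → ··b··> v4
  v4 = a.0 → ··a··> v1
Coarsest stable partition (strong bisimilarity classes):
  B0 = {u0}
  B1 = {u2, v3}
  B2 = {u4, v4}
  B3 = {u3, v1}
  B4 = {u1, v2}
  B5 = {v0}
u0 ∈ B0, v0 ∈ B5 → different blocks

P ≁ Q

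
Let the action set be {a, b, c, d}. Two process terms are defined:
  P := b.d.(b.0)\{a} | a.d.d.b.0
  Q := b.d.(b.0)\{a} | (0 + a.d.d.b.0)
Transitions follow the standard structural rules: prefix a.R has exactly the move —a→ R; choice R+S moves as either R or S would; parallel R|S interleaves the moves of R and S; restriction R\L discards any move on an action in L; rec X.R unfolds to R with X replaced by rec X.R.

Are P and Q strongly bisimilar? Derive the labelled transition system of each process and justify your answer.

bisimilar

Reachable graph of P (20 states):
  m0 = b.d.(b.0)\{a} | a.d.d.b.0 → —a→ m1, —b→ m2
  m1 = b.d.(b.0)\{a} | d.d.b.0 → —b→ m3, —d→ m4
  m2 = d.(b.0)\{a} | a.d.d.b.0 → —a→ m3, —d→ m5
  m3 = d.(b.0)\{a} | d.d.b.0 → —d→ m6, —d→ m7
  m4 = b.d.(b.0)\{a} | d.b.0 → —b→ m7, —d→ m8
  m5 = (b.0)\{a} | a.d.d.b.0 → —a→ m6, —b→ m9
  m6 = (b.0)\{a} | d.d.b.0 → —b→ m10, —d→ m11
  m7 = d.(b.0)\{a} | d.b.0 → —d→ m11, —d→ m12
  m8 = b.d.(b.0)\{a} | b.0 → —b→ m12, —b→ m13
  m9 = 0\{a} | a.d.d.b.0 → —a→ m10
  m10 = 0\{a} | d.d.b.0 → —d→ m14
  m11 = (b.0)\{a} | d.b.0 → —b→ m14, —d→ m15
  m12 = d.(b.0)\{a} | b.0 → —b→ m16, —d→ m15
  m13 = b.d.(b.0)\{a} | 0 → —b→ m16
  m14 = 0\{a} | d.b.0 → —d→ m17
  m15 = (b.0)\{a} | b.0 → —b→ m17, —b→ m18
  m16 = d.(b.0)\{a} | 0 → —d→ m18
  m17 = 0\{a} | b.0 → —b→ m19
  m18 = (b.0)\{a} | 0 → —b→ m19
  m19 = 0\{a} | 0 → stopped
Reachable graph of Q (20 states):
  n0 = b.d.(b.0)\{a} | (0 + a.d.d.b.0) → —a→ n1, —b→ n2
  n1 = b.d.(b.0)\{a} | d.d.b.0 → —b→ n3, —d→ n4
  n2 = d.(b.0)\{a} | (0 + a.d.d.b.0) → —a→ n3, —d→ n5
  n3 = d.(b.0)\{a} | d.d.b.0 → —d→ n6, —d→ n7
  n4 = b.d.(b.0)\{a} | d.b.0 → —b→ n7, —d→ n8
  n5 = (b.0)\{a} | (0 + a.d.d.b.0) → —a→ n6, —b→ n9
  n6 = (b.0)\{a} | d.d.b.0 → —b→ n10, —d→ n11
  n7 = d.(b.0)\{a} | d.b.0 → —d→ n11, —d→ n12
  n8 = b.d.(b.0)\{a} | b.0 → —b→ n12, —b→ n13
  n9 = 0\{a} | (0 + a.d.d.b.0) → —a→ n10
  n10 = 0\{a} | d.d.b.0 → —d→ n14
  n11 = (b.0)\{a} | d.b.0 → —b→ n14, —d→ n15
  n12 = d.(b.0)\{a} | b.0 → —b→ n16, —d→ n15
  n13 = b.d.(b.0)\{a} | 0 → —b→ n16
  n14 = 0\{a} | d.b.0 → —d→ n17
  n15 = (b.0)\{a} | b.0 → —b→ n17, —b→ n18
  n16 = d.(b.0)\{a} | 0 → —d→ n18
  n17 = 0\{a} | b.0 → —b→ n19
  n18 = (b.0)\{a} | 0 → —b→ n19
  n19 = 0\{a} | 0 → stopped
Coarsest stable partition (strong bisimilarity classes):
  B0 = {m0, n0}
  B1 = {m1, n1}
  B2 = {m3, n3}
  B3 = {m6, n6}
  B4 = {m10, n10}
  B5 = {m14, m16, n14, n16}
  B6 = {m17, m18, n17, n18}
  B7 = {m19, n19}
  B8 = {m11, m12, n11, n12}
  B9 = {m15, n15}
  B10 = {m7, n7}
  B11 = {m4, n4}
  B12 = {m8, n8}
  B13 = {m13, n13}
  B14 = {m2, n2}
  B15 = {m5, n5}
  B16 = {m9, n9}
m0 ∈ B0, n0 ∈ B0 → same block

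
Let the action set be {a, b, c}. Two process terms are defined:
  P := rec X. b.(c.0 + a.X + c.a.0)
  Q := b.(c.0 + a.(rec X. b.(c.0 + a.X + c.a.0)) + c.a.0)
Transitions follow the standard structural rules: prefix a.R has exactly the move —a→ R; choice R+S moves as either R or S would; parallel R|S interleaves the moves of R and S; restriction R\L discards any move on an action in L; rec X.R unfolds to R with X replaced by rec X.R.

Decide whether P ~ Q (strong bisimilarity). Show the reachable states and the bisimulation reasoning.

Reachable graph of P (4 states):
  m0 = rec X. b.(c.0 + a.X + c.a.0) | -b-> m1
  m1 = c.0 + a.(rec X. b.(c.0 + a.X + c.a.0)) + c.a.0 | -a-> m0, -c-> m2, -c-> m3
  m2 = 0 | ·
  m3 = a.0 | -a-> m2
Reachable graph of Q (5 states):
  n0 = b.(c.0 + a.(rec X. b.(c.0 + a.X + c.a.0)) + c.a.0) | -b-> n1
  n1 = c.0 + a.(rec X. b.(c.0 + a.X + c.a.0)) + c.a.0 | -a-> n2, -c-> n3, -c-> n4
  n2 = rec X. b.(c.0 + a.X + c.a.0) | -b-> n1
  n3 = 0 | ·
  n4 = a.0 | -a-> n3
Bisimilarity quotient blocks:
  B0 = {m0, n0, n2}
  B1 = {m1, n1}
  B2 = {m3, n4}
  B3 = {m2, n3}
m0 ∈ B0, n0 ∈ B0 → same block

YES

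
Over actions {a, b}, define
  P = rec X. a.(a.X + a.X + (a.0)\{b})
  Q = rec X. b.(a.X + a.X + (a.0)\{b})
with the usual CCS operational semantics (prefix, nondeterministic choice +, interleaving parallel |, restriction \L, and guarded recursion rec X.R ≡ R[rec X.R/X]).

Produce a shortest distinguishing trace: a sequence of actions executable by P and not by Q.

a

P's transition system — 3 states:
  m0 = rec X. a.(a.X + a.X + (a.0)\{b}) has moves —a→ m1
  m1 = a.(rec X. a.(a.X + a.X + (a.0)\{b})) + a.(rec X. a.(a.X + a.X + (a.0)\{b})) + (a.0)\{b} has moves —a→ m0, —a→ m2
  m2 = 0\{b} has moves deadlocked
Q's transition system — 3 states:
  n0 = rec X. b.(a.X + a.X + (a.0)\{b}) has moves —b→ n1
  n1 = a.(rec X. b.(a.X + a.X + (a.0)\{b})) + a.(rec X. b.(a.X + a.X + (a.0)\{b})) + (a.0)\{b} has moves —a→ n0, —a→ n2
  n2 = 0\{b} has moves deadlocked
Run σ = ⟨a⟩ on P: start {m0}
  [1] a ⇒ {m1}
  ✓ P
Run σ = ⟨a⟩ on Q: start {n0}
  [1] a ⇒ ∅ (Q stuck)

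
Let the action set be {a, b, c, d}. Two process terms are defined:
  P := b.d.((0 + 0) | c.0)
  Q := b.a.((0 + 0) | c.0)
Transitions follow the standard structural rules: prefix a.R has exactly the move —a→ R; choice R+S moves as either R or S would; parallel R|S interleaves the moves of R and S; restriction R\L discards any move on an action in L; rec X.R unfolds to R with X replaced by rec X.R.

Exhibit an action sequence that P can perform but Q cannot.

P's transition system — 4 states:
  u0 = b.d.((0 + 0) | c.0) → -b-> u1
  u1 = d.((0 + 0) | c.0) → -d-> u2
  u2 = (0 + 0) | c.0 → -c-> u3
  u3 = (0 + 0) | 0 → deadlocked
Q's transition system — 4 states:
  v0 = b.a.((0 + 0) | c.0) → -b-> v1
  v1 = a.((0 + 0) | c.0) → -a-> v2
  v2 = (0 + 0) | c.0 → -c-> v3
  v3 = (0 + 0) | 0 → deadlocked
Executing bd from P (initial set {u0}):
  [1] b ⇒ {u1}
  [2] d ⇒ {u2}
  ✓ P
Executing bd from Q (initial set {v0}):
  [1] b ⇒ {v1}
  [2] d ⇒ ∅  — Q cannot continue

bd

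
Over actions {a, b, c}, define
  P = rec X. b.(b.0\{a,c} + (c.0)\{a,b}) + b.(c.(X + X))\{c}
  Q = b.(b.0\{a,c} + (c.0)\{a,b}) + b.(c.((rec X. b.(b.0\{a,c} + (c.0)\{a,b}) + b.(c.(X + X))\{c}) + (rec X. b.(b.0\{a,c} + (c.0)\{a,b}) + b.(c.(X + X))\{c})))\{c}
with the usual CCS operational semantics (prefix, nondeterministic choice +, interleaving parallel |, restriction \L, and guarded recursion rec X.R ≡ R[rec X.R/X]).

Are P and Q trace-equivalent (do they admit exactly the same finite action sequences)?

P's transition system — 5 states:
  m0 = rec X. b.(b.0\{a,c} + (c.0)\{a,b}) + b.(c.(X + X))\{c} → -b-> m1, -b-> m2
  m1 = (c.((rec X. b.(b.0\{a,c} + (c.0)\{a,b}) + b.(c.(X + X))\{c}) + (rec X. b.(b.0\{a,c} + (c.0)\{a,b}) + b.(c.(X + X))\{c})))\{c} → (no moves)
  m2 = b.0\{a,c} + (c.0)\{a,b} → -b-> m3, -c-> m4
  m3 = 0\{a,c} → (no moves)
  m4 = 0\{a,b} → (no moves)
Q's transition system — 5 states:
  n0 = b.(b.0\{a,c} + (c.0)\{a,b}) + b.(c.((rec X. b.(b.0\{a,c} + (c.0)\{a,b}) + b.(c.(X + X))\{c}) + (rec X. b.(b.0\{a,c} + (c.0)\{a,b}) + b.(c.(X + X))\{c})))\{c} → -b-> n1, -b-> n2
  n1 = (c.((rec X. b.(b.0\{a,c} + (c.0)\{a,b}) + b.(c.(X + X))\{c}) + (rec X. b.(b.0\{a,c} + (c.0)\{a,b}) + b.(c.(X + X))\{c})))\{c} → (no moves)
  n2 = b.0\{a,c} + (c.0)\{a,b} → -b-> n3, -c-> n4
  n3 = 0\{a,c} → (no moves)
  n4 = 0\{a,b} → (no moves)
Coarsest stable partition (strong bisimilarity classes):
  B0 = {m0, n0}
  B1 = {m2, n2}
  B2 = {m1, m3, m4, n1, n3, n4}
m0 ∈ B0, n0 ∈ B0 → same block
Bisimilar ⇒ trace-equivalent.

trace-equivalent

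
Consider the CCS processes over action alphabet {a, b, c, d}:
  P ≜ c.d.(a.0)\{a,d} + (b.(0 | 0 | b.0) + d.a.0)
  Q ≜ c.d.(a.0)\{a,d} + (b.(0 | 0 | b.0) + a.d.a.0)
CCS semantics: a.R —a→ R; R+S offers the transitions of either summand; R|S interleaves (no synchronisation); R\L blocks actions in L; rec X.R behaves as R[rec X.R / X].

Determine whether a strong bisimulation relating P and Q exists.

P's transition system — 7 states:
  p0 = c.d.(a.0)\{a,d} + (b.(0 | 0 | b.0) + d.a.0) → ··b··> p1, ··c··> p2, ··d··> p3
  p1 = 0 | 0 | b.0 → ··b··> p4
  p2 = d.(a.0)\{a,d} → ··d··> p5
  p3 = a.0 → ··a··> p6
  p4 = 0 | 0 | 0 → stopped
  p5 = (a.0)\{a,d} → stopped
  p6 = 0 → stopped
Q's transition system — 8 states:
  q0 = c.d.(a.0)\{a,d} + (b.(0 | 0 | b.0) + a.d.a.0) → ··a··> q1, ··b··> q2, ··c··> q3
  q1 = d.a.0 → ··d··> q4
  q2 = 0 | 0 | b.0 → ··b··> q5
  q3 = d.(a.0)\{a,d} → ··d··> q6
  q4 = a.0 → ··a··> q7
  q5 = 0 | 0 | 0 → stopped
  q6 = (a.0)\{a,d} → stopped
  q7 = 0 → stopped
Partition-refinement fixed point:
  B0 = {p0}
  B1 = {p1, q2}
  B2 = {p4, p5, p6, q5, q6, q7}
  B3 = {p3, q4}
  B4 = {p2, q3}
  B5 = {q0}
  B6 = {q1}
p0 ∈ B0, q0 ∈ B5 → different blocks

NO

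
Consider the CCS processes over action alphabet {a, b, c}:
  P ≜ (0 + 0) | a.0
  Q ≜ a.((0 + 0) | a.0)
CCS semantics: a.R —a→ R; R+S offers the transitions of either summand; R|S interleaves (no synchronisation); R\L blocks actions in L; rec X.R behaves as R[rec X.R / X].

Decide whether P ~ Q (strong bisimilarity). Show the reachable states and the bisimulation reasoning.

P ≁ Q

Reachable graph of P (2 states):
  u0 = (0 + 0) | a.0 → --a--▸ u1
  u1 = (0 + 0) | 0 → ∅
Reachable graph of Q (3 states):
  v0 = a.((0 + 0) | a.0) → --a--▸ v1
  v1 = (0 + 0) | a.0 → --a--▸ v2
  v2 = (0 + 0) | 0 → ∅
Partition-refinement fixed point:
  B0 = {u0, v1}
  B1 = {u1, v2}
  B2 = {v0}
u0 ∈ B0, v0 ∈ B2 → different blocks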